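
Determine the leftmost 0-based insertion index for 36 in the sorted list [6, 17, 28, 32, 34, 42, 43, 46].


List is sorted: [6, 17, 28, 32, 34, 42, 43, 46]
We need the leftmost position where 36 can be inserted, i.e. the first index whose element is >= 36 (or the end of the list if none is).
Binary search with low=0, high=8 (0-based indices):
  low=0, high=8, mid=4: a[4]=34 < 36, so low = 5
  low=5, high=8, mid=6: a[6]=43 >= 36, so high = 6
  low=5, high=6, mid=5: a[5]=42 >= 36, so high = 5
Now low = high = 5, so the insertion index is 5.
Final answer: 5


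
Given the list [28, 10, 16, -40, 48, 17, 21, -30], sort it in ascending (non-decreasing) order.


Original list: [28, 10, 16, -40, 48, 17, 21, -30]
Repeatedly take the smallest remaining element:
  Remaining [28, 10, 16, -40, 48, 17, 21, -30] -> smallest is -40
  Remaining [28, 10, 16, 48, 17, 21, -30] -> smallest is -30
  Remaining [28, 10, 16, 48, 17, 21] -> smallest is 10
  Remaining [28, 16, 48, 17, 21] -> smallest is 16
  Remaining [28, 48, 17, 21] -> smallest is 17
  Remaining [28, 48, 21] -> smallest is 21
  Remaining [28, 48] -> smallest is 28
  Remaining [48] -> smallest is 48
Collecting the picks in order gives the sorted list.
Final answer: [-40, -30, 10, 16, 17, 21, 28, 48]


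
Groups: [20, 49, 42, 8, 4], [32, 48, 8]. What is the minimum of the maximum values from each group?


Find max of each group:
  Group 1: [20, 49, 42, 8, 4] -> max = 49
  Group 2: [32, 48, 8] -> max = 48
Maxes: [49, 48]
Minimum of maxes = 48
Final answer: 48


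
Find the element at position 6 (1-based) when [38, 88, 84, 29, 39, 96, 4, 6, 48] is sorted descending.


Sort descending: [96, 88, 84, 48, 39, 38, 29, 6, 4]
The 6th element (1-indexed) is at index 5.
Value = 38
Final answer: 38


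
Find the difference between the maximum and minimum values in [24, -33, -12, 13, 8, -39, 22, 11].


Maximum value: 24
Minimum value: -39
Range = 24 - (-39) = 63
Final answer: 63


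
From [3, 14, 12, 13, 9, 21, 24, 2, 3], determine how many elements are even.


Check each element:
  3 is odd
  14 is even
  12 is even
  13 is odd
  9 is odd
  21 is odd
  24 is even
  2 is even
  3 is odd
Evens: [14, 12, 24, 2]
Count of evens = 4
Final answer: 4


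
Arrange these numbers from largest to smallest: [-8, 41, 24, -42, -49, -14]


Original list: [-8, 41, 24, -42, -49, -14]
Repeatedly take the largest remaining element:
  Remaining [-8, 41, 24, -42, -49, -14] -> largest is 41
  Remaining [-8, 24, -42, -49, -14] -> largest is 24
  Remaining [-8, -42, -49, -14] -> largest is -8
  Remaining [-42, -49, -14] -> largest is -14
  Remaining [-42, -49] -> largest is -42
  Remaining [-49] -> largest is -49
Collecting the picks in order gives the descending list.
Final answer: [41, 24, -8, -14, -42, -49]


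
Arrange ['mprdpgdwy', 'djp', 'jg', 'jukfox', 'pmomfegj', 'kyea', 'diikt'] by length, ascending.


Compute lengths:
  'mprdpgdwy' has length 9
  'djp' has length 3
  'jg' has length 2
  'jukfox' has length 6
  'pmomfegj' has length 8
  'kyea' has length 4
  'diikt' has length 5
Lengths in increasing order: 2 < 3 < 4 < 5 < 6 < 8 < 9
Listing the words in that order gives the answer.
Final answer: ['jg', 'djp', 'kyea', 'diikt', 'jukfox', 'pmomfegj', 'mprdpgdwy']


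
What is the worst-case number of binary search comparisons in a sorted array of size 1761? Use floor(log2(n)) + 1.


Binary search halves the search space each step.
Maximum comparisons = floor(log2(1761)) + 1
log2(1761) = 10.7822
floor(log2(1761)) = 10, so 10 + 1 = 11
Final answer: 11


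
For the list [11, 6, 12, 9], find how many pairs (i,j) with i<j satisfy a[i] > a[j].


For each element, count the later elements that are smaller than it:
  11 (index 0): smaller elements after it = [6, 9] -> 2
  6 (index 1): smaller elements after it = [] -> 0
  12 (index 2): smaller elements after it = [9] -> 1
Total inversions = 2 + 0 + 1 = 3
Final answer: 3


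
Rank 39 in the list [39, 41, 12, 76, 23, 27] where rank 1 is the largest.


Sort descending: [76, 41, 39, 27, 23, 12]
Find 39 in the sorted list.
39 is at position 3.
Final answer: 3


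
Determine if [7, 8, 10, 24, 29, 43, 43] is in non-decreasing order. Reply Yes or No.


Check consecutive pairs:
  7 <= 8? True
  8 <= 10? True
  10 <= 24? True
  24 <= 29? True
  29 <= 43? True
  43 <= 43? True
Every consecutive pair is in order, so the list is non-decreasing.
Final answer: Yes


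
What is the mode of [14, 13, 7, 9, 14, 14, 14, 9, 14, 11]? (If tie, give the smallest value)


Count the frequency of each value:
  7 appears 1 time(s)
  9 appears 2 time(s)
  11 appears 1 time(s)
  13 appears 1 time(s)
  14 appears 5 time(s)
Maximum frequency is 5.
Only 14 reaches that frequency, so it is the mode.
Final answer: 14


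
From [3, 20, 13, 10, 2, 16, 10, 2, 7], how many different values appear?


List all unique values:
Distinct values: [2, 3, 7, 10, 13, 16, 20]
Count = 7
Final answer: 7


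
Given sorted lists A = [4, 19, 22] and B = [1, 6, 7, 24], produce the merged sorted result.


List A: [4, 19, 22]
List B: [1, 6, 7, 24]
Repeatedly compare the front elements and take the smaller:
  4 vs 1 -> take 1
  4 vs 6 -> take 4
  19 vs 6 -> take 6
  19 vs 7 -> take 7
  19 vs 24 -> take 19
  22 vs 24 -> take 22
  A is exhausted; append the rest of B: [24]
Final answer: [1, 4, 6, 7, 19, 22, 24]


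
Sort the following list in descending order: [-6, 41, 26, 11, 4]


Original list: [-6, 41, 26, 11, 4]
Repeatedly take the largest remaining element:
  Remaining [-6, 41, 26, 11, 4] -> largest is 41
  Remaining [-6, 26, 11, 4] -> largest is 26
  Remaining [-6, 11, 4] -> largest is 11
  Remaining [-6, 4] -> largest is 4
  Remaining [-6] -> largest is -6
Collecting the picks in order gives the descending list.
Final answer: [41, 26, 11, 4, -6]


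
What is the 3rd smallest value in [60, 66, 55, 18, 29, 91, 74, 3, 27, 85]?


Sort ascending: [3, 18, 27, 29, 55, 60, 66, 74, 85, 91]
The 3rd element (1-indexed) is at index 2.
Value = 27
Final answer: 27


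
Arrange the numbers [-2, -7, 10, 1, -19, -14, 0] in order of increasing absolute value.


Compute absolute values:
  |-2| = 2
  |-7| = 7
  |10| = 10
  |1| = 1
  |-19| = 19
  |-14| = 14
  |0| = 0
Absolute values in increasing order: 0 < 1 < 2 < 7 < 10 < 14 < 19
Listing the original numbers in that order gives the answer.
Final answer: [0, 1, -2, -7, 10, -14, -19]


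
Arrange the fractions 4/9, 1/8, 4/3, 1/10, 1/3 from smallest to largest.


Convert to decimal for comparison:
  4/9 = 0.4444
  1/8 = 0.125
  4/3 = 1.3333
  1/10 = 0.1
  1/3 = 0.3333
Decimals in increasing order: 0.1 < 0.125 < 0.3333 < 0.4444 < 1.3333
Writing each back as its fraction gives the sorted order.
Final answer: 1/10, 1/8, 1/3, 4/9, 4/3


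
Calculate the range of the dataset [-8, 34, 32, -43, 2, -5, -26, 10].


Maximum value: 34
Minimum value: -43
Range = 34 - (-43) = 77
Final answer: 77


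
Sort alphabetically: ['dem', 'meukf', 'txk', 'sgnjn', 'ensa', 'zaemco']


Compare strings character by character (the first differing letter decides):
  'dem' < 'ensa' since 'd' < 'e' at position 1
  'ensa' < 'meukf' since 'e' < 'm' at position 1
  'meukf' < 'sgnjn' since 'm' < 's' at position 1
  'sgnjn' < 'txk' since 's' < 't' at position 1
  'txk' < 'zaemco' since 't' < 'z' at position 1
Chaining these comparisons gives the alphabetical order.
Final answer: ['dem', 'ensa', 'meukf', 'sgnjn', 'txk', 'zaemco']


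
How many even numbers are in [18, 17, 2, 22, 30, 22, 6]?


Check each element:
  18 is even
  17 is odd
  2 is even
  22 is even
  30 is even
  22 is even
  6 is even
Evens: [18, 2, 22, 30, 22, 6]
Count of evens = 6
Final answer: 6


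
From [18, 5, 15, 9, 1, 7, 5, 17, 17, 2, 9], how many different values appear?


List all unique values:
Distinct values: [1, 2, 5, 7, 9, 15, 17, 18]
Count = 8
Final answer: 8


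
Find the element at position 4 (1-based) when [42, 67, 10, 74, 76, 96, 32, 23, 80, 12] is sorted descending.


Sort descending: [96, 80, 76, 74, 67, 42, 32, 23, 12, 10]
The 4th element (1-indexed) is at index 3.
Value = 74
Final answer: 74


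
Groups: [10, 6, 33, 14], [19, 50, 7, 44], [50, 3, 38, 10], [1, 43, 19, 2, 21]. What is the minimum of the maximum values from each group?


Find max of each group:
  Group 1: [10, 6, 33, 14] -> max = 33
  Group 2: [19, 50, 7, 44] -> max = 50
  Group 3: [50, 3, 38, 10] -> max = 50
  Group 4: [1, 43, 19, 2, 21] -> max = 43
Maxes: [33, 50, 50, 43]
Minimum of maxes = 33
Final answer: 33


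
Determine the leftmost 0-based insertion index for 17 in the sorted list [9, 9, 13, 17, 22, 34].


List is sorted: [9, 9, 13, 17, 22, 34]
We need the leftmost position where 17 can be inserted, i.e. the first index whose element is >= 17 (or the end of the list if none is).
Binary search with low=0, high=6 (0-based indices):
  low=0, high=6, mid=3: a[3]=17 >= 17, so high = 3
  low=0, high=3, mid=1: a[1]=9 < 17, so low = 2
  low=2, high=3, mid=2: a[2]=13 < 17, so low = 3
Now low = high = 3, so the insertion index is 3.
Final answer: 3


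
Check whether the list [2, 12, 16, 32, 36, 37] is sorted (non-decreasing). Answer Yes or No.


Check consecutive pairs:
  2 <= 12? True
  12 <= 16? True
  16 <= 32? True
  32 <= 36? True
  36 <= 37? True
Every consecutive pair is in order, so the list is non-decreasing.
Final answer: Yes


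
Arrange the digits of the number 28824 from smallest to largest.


The number 28824 has digits: 2, 8, 8, 2, 4
Sorted: 2, 2, 4, 8, 8
Joining the sorted digits gives the result.
Final answer: 22488


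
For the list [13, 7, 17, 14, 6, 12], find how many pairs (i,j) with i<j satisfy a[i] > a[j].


For each element, count the later elements that are smaller than it:
  13 (index 0): smaller elements after it = [7, 6, 12] -> 3
  7 (index 1): smaller elements after it = [6] -> 1
  17 (index 2): smaller elements after it = [14, 6, 12] -> 3
  14 (index 3): smaller elements after it = [6, 12] -> 2
  6 (index 4): smaller elements after it = [] -> 0
Total inversions = 3 + 1 + 3 + 2 + 0 = 9
Final answer: 9


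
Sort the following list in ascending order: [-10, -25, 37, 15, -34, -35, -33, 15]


Original list: [-10, -25, 37, 15, -34, -35, -33, 15]
Repeatedly take the smallest remaining element:
  Remaining [-10, -25, 37, 15, -34, -35, -33, 15] -> smallest is -35
  Remaining [-10, -25, 37, 15, -34, -33, 15] -> smallest is -34
  Remaining [-10, -25, 37, 15, -33, 15] -> smallest is -33
  Remaining [-10, -25, 37, 15, 15] -> smallest is -25
  Remaining [-10, 37, 15, 15] -> smallest is -10
  Remaining [37, 15, 15] -> smallest is 15
  Remaining [37, 15] -> smallest is 15
  Remaining [37] -> smallest is 37
Collecting the picks in order gives the sorted list.
Final answer: [-35, -34, -33, -25, -10, 15, 15, 37]


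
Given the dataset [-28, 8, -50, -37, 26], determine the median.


First, sort the list: [-50, -37, -28, 8, 26]
The list has 5 elements (odd count).
The middle index is 2 (0-based), and the element there is -28.
Final answer: -28


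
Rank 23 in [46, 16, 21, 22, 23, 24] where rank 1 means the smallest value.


Sort ascending: [16, 21, 22, 23, 24, 46]
Find 23 in the sorted list.
23 is at position 4 (1-indexed).
Final answer: 4


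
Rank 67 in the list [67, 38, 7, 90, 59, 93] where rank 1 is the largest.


Sort descending: [93, 90, 67, 59, 38, 7]
Find 67 in the sorted list.
67 is at position 3.
Final answer: 3


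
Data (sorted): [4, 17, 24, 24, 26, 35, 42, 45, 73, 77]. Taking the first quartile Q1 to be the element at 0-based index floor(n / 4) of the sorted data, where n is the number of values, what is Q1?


The list has n = 10 elements.
Q1 index = floor(10 / 4) = floor(2.5) = 2
Counting from index 0 in the sorted data, the element at index 2 is 24.
Final answer: 24


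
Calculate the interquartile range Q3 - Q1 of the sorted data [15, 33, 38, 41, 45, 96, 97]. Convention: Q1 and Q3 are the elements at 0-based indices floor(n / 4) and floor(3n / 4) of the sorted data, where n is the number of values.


The data has n = 7 elements.
Q1 index = floor(7 / 4) = floor(1.75) = 1; Q3 index = floor(3 * 7 / 4) = floor(5.25) = 5
Q1 = element at index 1 = 33
Q3 = element at index 5 = 96
IQR = 96 - 33 = 63
Final answer: 63


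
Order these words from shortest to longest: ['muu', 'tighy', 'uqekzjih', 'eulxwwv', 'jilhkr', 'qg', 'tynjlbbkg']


Compute lengths:
  'muu' has length 3
  'tighy' has length 5
  'uqekzjih' has length 8
  'eulxwwv' has length 7
  'jilhkr' has length 6
  'qg' has length 2
  'tynjlbbkg' has length 9
Lengths in increasing order: 2 < 3 < 5 < 6 < 7 < 8 < 9
Listing the words in that order gives the answer.
Final answer: ['qg', 'muu', 'tighy', 'jilhkr', 'eulxwwv', 'uqekzjih', 'tynjlbbkg']


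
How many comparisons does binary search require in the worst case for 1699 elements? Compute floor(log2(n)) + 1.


Binary search halves the search space each step.
Maximum comparisons = floor(log2(1699)) + 1
log2(1699) = 10.7305
floor(log2(1699)) = 10, so 10 + 1 = 11
Final answer: 11


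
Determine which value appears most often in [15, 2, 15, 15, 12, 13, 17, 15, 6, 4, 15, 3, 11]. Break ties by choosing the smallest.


Count the frequency of each value:
  2 appears 1 time(s)
  3 appears 1 time(s)
  4 appears 1 time(s)
  6 appears 1 time(s)
  11 appears 1 time(s)
  12 appears 1 time(s)
  13 appears 1 time(s)
  15 appears 5 time(s)
  17 appears 1 time(s)
Maximum frequency is 5.
Only 15 reaches that frequency, so it is the mode.
Final answer: 15


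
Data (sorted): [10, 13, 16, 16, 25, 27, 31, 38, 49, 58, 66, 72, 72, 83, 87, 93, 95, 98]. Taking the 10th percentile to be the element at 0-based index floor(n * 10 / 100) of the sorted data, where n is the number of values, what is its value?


The dataset has n = 18 elements.
Index = floor(18 * 10 / 100) = floor(180 / 100) = floor(1.8) = 1
Counting from index 0 in the sorted data, the element at index 1 is 13.
Final answer: 13


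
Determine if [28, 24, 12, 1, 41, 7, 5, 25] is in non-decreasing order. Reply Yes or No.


Check consecutive pairs:
  28 <= 24? False
  24 <= 12? False
  12 <= 1? False
  1 <= 41? True
  41 <= 7? False
  7 <= 5? False
  5 <= 25? True
5 consecutive pair(s) are out of order, so the list is not sorted.
Final answer: No


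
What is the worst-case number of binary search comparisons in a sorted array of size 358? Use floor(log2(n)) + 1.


Binary search halves the search space each step.
Maximum comparisons = floor(log2(358)) + 1
log2(358) = 8.4838
floor(log2(358)) = 8, so 8 + 1 = 9
Final answer: 9


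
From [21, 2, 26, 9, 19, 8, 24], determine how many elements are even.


Check each element:
  21 is odd
  2 is even
  26 is even
  9 is odd
  19 is odd
  8 is even
  24 is even
Evens: [2, 26, 8, 24]
Count of evens = 4
Final answer: 4


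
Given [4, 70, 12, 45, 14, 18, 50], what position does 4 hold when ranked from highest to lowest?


Sort descending: [70, 50, 45, 18, 14, 12, 4]
Find 4 in the sorted list.
4 is at position 7.
Final answer: 7


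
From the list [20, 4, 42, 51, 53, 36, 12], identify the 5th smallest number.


Sort ascending: [4, 12, 20, 36, 42, 51, 53]
The 5th element (1-indexed) is at index 4.
Value = 42
Final answer: 42


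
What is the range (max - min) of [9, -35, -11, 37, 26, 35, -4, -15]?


Maximum value: 37
Minimum value: -35
Range = 37 - (-35) = 72
Final answer: 72


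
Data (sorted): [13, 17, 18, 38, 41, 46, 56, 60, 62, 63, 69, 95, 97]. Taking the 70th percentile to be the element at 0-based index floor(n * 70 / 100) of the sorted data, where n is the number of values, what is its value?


The dataset has n = 13 elements.
Index = floor(13 * 70 / 100) = floor(910 / 100) = floor(9.1) = 9
Counting from index 0 in the sorted data, the element at index 9 is 63.
Final answer: 63


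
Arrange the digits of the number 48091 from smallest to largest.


The number 48091 has digits: 4, 8, 0, 9, 1
Sorted: 0, 1, 4, 8, 9
Joining the sorted digits gives the result.
Final answer: 01489


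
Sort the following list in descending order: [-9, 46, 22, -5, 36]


Original list: [-9, 46, 22, -5, 36]
Repeatedly take the largest remaining element:
  Remaining [-9, 46, 22, -5, 36] -> largest is 46
  Remaining [-9, 22, -5, 36] -> largest is 36
  Remaining [-9, 22, -5] -> largest is 22
  Remaining [-9, -5] -> largest is -5
  Remaining [-9] -> largest is -9
Collecting the picks in order gives the descending list.
Final answer: [46, 36, 22, -5, -9]


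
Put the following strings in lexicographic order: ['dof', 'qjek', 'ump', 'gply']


Compare strings character by character (the first differing letter decides):
  'dof' < 'gply' since 'd' < 'g' at position 1
  'gply' < 'qjek' since 'g' < 'q' at position 1
  'qjek' < 'ump' since 'q' < 'u' at position 1
Chaining these comparisons gives the alphabetical order.
Final answer: ['dof', 'gply', 'qjek', 'ump']


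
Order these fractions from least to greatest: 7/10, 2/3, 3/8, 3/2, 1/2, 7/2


Convert to decimal for comparison:
  7/10 = 0.7
  2/3 = 0.6667
  3/8 = 0.375
  3/2 = 1.5
  1/2 = 0.5
  7/2 = 3.5
Decimals in increasing order: 0.375 < 0.5 < 0.6667 < 0.7 < 1.5 < 3.5
Writing each back as its fraction gives the sorted order.
Final answer: 3/8, 1/2, 2/3, 7/10, 3/2, 7/2


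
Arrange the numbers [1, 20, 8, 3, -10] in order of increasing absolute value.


Compute absolute values:
  |1| = 1
  |20| = 20
  |8| = 8
  |3| = 3
  |-10| = 10
Absolute values in increasing order: 1 < 3 < 8 < 10 < 20
Listing the original numbers in that order gives the answer.
Final answer: [1, 3, 8, -10, 20]


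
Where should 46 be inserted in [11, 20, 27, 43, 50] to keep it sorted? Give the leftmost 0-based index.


List is sorted: [11, 20, 27, 43, 50]
We need the leftmost position where 46 can be inserted, i.e. the first index whose element is >= 46 (or the end of the list if none is).
Binary search with low=0, high=5 (0-based indices):
  low=0, high=5, mid=2: a[2]=27 < 46, so low = 3
  low=3, high=5, mid=4: a[4]=50 >= 46, so high = 4
  low=3, high=4, mid=3: a[3]=43 < 46, so low = 4
Now low = high = 4, so the insertion index is 4.
Final answer: 4


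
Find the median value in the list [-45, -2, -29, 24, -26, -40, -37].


First, sort the list: [-45, -40, -37, -29, -26, -2, 24]
The list has 7 elements (odd count).
The middle index is 3 (0-based), and the element there is -29.
Final answer: -29


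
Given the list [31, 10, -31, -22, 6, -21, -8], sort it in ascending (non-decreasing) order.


Original list: [31, 10, -31, -22, 6, -21, -8]
Repeatedly take the smallest remaining element:
  Remaining [31, 10, -31, -22, 6, -21, -8] -> smallest is -31
  Remaining [31, 10, -22, 6, -21, -8] -> smallest is -22
  Remaining [31, 10, 6, -21, -8] -> smallest is -21
  Remaining [31, 10, 6, -8] -> smallest is -8
  Remaining [31, 10, 6] -> smallest is 6
  Remaining [31, 10] -> smallest is 10
  Remaining [31] -> smallest is 31
Collecting the picks in order gives the sorted list.
Final answer: [-31, -22, -21, -8, 6, 10, 31]


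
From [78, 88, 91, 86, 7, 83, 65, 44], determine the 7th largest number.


Sort descending: [91, 88, 86, 83, 78, 65, 44, 7]
The 7th element (1-indexed) is at index 6.
Value = 44
Final answer: 44


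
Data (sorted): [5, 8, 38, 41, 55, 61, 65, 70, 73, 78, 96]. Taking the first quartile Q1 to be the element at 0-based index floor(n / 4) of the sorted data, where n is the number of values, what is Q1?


The list has n = 11 elements.
Q1 index = floor(11 / 4) = floor(2.75) = 2
Counting from index 0 in the sorted data, the element at index 2 is 38.
Final answer: 38


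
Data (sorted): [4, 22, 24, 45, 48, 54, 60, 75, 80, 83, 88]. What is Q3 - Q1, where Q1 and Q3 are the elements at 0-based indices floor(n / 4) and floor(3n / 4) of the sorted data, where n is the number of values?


The data has n = 11 elements.
Q1 index = floor(11 / 4) = floor(2.75) = 2; Q3 index = floor(3 * 11 / 4) = floor(8.25) = 8
Q1 = element at index 2 = 24
Q3 = element at index 8 = 80
IQR = 80 - 24 = 56
Final answer: 56


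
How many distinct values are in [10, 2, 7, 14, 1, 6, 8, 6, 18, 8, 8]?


List all unique values:
Distinct values: [1, 2, 6, 7, 8, 10, 14, 18]
Count = 8
Final answer: 8


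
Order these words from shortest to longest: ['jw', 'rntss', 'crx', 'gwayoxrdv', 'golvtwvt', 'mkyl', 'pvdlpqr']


Compute lengths:
  'jw' has length 2
  'rntss' has length 5
  'crx' has length 3
  'gwayoxrdv' has length 9
  'golvtwvt' has length 8
  'mkyl' has length 4
  'pvdlpqr' has length 7
Lengths in increasing order: 2 < 3 < 4 < 5 < 7 < 8 < 9
Listing the words in that order gives the answer.
Final answer: ['jw', 'crx', 'mkyl', 'rntss', 'pvdlpqr', 'golvtwvt', 'gwayoxrdv']


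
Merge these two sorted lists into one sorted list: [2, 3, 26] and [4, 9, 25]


List A: [2, 3, 26]
List B: [4, 9, 25]
Repeatedly compare the front elements and take the smaller:
  2 vs 4 -> take 2
  3 vs 4 -> take 3
  26 vs 4 -> take 4
  26 vs 9 -> take 9
  26 vs 25 -> take 25
  B is exhausted; append the rest of A: [26]
Final answer: [2, 3, 4, 9, 25, 26]


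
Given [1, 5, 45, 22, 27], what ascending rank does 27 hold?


Sort ascending: [1, 5, 22, 27, 45]
Find 27 in the sorted list.
27 is at position 4 (1-indexed).
Final answer: 4


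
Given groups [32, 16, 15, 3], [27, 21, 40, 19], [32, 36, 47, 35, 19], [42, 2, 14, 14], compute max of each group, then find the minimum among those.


Find max of each group:
  Group 1: [32, 16, 15, 3] -> max = 32
  Group 2: [27, 21, 40, 19] -> max = 40
  Group 3: [32, 36, 47, 35, 19] -> max = 47
  Group 4: [42, 2, 14, 14] -> max = 42
Maxes: [32, 40, 47, 42]
Minimum of maxes = 32
Final answer: 32


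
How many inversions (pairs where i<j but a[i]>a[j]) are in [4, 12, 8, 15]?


For each element, count the later elements that are smaller than it:
  4 (index 0): smaller elements after it = [] -> 0
  12 (index 1): smaller elements after it = [8] -> 1
  8 (index 2): smaller elements after it = [] -> 0
Total inversions = 0 + 1 + 0 = 1
Final answer: 1


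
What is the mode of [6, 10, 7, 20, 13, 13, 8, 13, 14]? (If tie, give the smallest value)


Count the frequency of each value:
  6 appears 1 time(s)
  7 appears 1 time(s)
  8 appears 1 time(s)
  10 appears 1 time(s)
  13 appears 3 time(s)
  14 appears 1 time(s)
  20 appears 1 time(s)
Maximum frequency is 3.
Only 13 reaches that frequency, so it is the mode.
Final answer: 13


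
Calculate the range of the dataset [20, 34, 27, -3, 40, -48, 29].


Maximum value: 40
Minimum value: -48
Range = 40 - (-48) = 88
Final answer: 88


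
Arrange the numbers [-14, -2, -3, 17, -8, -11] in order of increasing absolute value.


Compute absolute values:
  |-14| = 14
  |-2| = 2
  |-3| = 3
  |17| = 17
  |-8| = 8
  |-11| = 11
Absolute values in increasing order: 2 < 3 < 8 < 11 < 14 < 17
Listing the original numbers in that order gives the answer.
Final answer: [-2, -3, -8, -11, -14, 17]


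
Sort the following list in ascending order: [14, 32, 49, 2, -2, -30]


Original list: [14, 32, 49, 2, -2, -30]
Repeatedly take the smallest remaining element:
  Remaining [14, 32, 49, 2, -2, -30] -> smallest is -30
  Remaining [14, 32, 49, 2, -2] -> smallest is -2
  Remaining [14, 32, 49, 2] -> smallest is 2
  Remaining [14, 32, 49] -> smallest is 14
  Remaining [32, 49] -> smallest is 32
  Remaining [49] -> smallest is 49
Collecting the picks in order gives the sorted list.
Final answer: [-30, -2, 2, 14, 32, 49]


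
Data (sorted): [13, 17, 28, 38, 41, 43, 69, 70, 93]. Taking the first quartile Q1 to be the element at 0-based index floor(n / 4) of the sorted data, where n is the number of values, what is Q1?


The list has n = 9 elements.
Q1 index = floor(9 / 4) = floor(2.25) = 2
Counting from index 0 in the sorted data, the element at index 2 is 28.
Final answer: 28


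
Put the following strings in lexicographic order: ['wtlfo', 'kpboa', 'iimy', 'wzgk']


Compare strings character by character (the first differing letter decides):
  'iimy' < 'kpboa' since 'i' < 'k' at position 1
  'kpboa' < 'wtlfo' since 'k' < 'w' at position 1
  'wtlfo' < 'wzgk' since 't' < 'z' at position 2
Chaining these comparisons gives the alphabetical order.
Final answer: ['iimy', 'kpboa', 'wtlfo', 'wzgk']


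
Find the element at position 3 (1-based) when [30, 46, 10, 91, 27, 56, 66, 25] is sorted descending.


Sort descending: [91, 66, 56, 46, 30, 27, 25, 10]
The 3rd element (1-indexed) is at index 2.
Value = 56
Final answer: 56


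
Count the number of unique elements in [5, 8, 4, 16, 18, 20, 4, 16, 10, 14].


List all unique values:
Distinct values: [4, 5, 8, 10, 14, 16, 18, 20]
Count = 8
Final answer: 8


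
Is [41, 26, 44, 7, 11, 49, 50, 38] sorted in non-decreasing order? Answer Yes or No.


Check consecutive pairs:
  41 <= 26? False
  26 <= 44? True
  44 <= 7? False
  7 <= 11? True
  11 <= 49? True
  49 <= 50? True
  50 <= 38? False
3 consecutive pair(s) are out of order, so the list is not sorted.
Final answer: No


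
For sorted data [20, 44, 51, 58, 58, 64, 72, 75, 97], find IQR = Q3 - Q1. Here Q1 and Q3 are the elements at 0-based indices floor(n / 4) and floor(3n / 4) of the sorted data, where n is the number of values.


The data has n = 9 elements.
Q1 index = floor(9 / 4) = floor(2.25) = 2; Q3 index = floor(3 * 9 / 4) = floor(6.75) = 6
Q1 = element at index 2 = 51
Q3 = element at index 6 = 72
IQR = 72 - 51 = 21
Final answer: 21


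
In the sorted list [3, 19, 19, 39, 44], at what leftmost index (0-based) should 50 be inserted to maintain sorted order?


List is sorted: [3, 19, 19, 39, 44]
We need the leftmost position where 50 can be inserted, i.e. the first index whose element is >= 50 (or the end of the list if none is).
Binary search with low=0, high=5 (0-based indices):
  low=0, high=5, mid=2: a[2]=19 < 50, so low = 3
  low=3, high=5, mid=4: a[4]=44 < 50, so low = 5
Now low = high = 5, so the insertion index is 5.
Final answer: 5


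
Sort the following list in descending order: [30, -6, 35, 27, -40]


Original list: [30, -6, 35, 27, -40]
Repeatedly take the largest remaining element:
  Remaining [30, -6, 35, 27, -40] -> largest is 35
  Remaining [30, -6, 27, -40] -> largest is 30
  Remaining [-6, 27, -40] -> largest is 27
  Remaining [-6, -40] -> largest is -6
  Remaining [-40] -> largest is -40
Collecting the picks in order gives the descending list.
Final answer: [35, 30, 27, -6, -40]


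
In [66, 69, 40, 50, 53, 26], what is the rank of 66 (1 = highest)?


Sort descending: [69, 66, 53, 50, 40, 26]
Find 66 in the sorted list.
66 is at position 2.
Final answer: 2


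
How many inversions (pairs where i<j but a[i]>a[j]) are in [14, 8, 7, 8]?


For each element, count the later elements that are smaller than it:
  14 (index 0): smaller elements after it = [8, 7, 8] -> 3
  8 (index 1): smaller elements after it = [7] -> 1
  7 (index 2): smaller elements after it = [] -> 0
Total inversions = 3 + 1 + 0 = 4
Final answer: 4


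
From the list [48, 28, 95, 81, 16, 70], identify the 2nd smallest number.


Sort ascending: [16, 28, 48, 70, 81, 95]
The 2nd element (1-indexed) is at index 1.
Value = 28
Final answer: 28


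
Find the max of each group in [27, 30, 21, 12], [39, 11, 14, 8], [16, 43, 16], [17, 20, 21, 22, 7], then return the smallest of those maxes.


Find max of each group:
  Group 1: [27, 30, 21, 12] -> max = 30
  Group 2: [39, 11, 14, 8] -> max = 39
  Group 3: [16, 43, 16] -> max = 43
  Group 4: [17, 20, 21, 22, 7] -> max = 22
Maxes: [30, 39, 43, 22]
Minimum of maxes = 22
Final answer: 22


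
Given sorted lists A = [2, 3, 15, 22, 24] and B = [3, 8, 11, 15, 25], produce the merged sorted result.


List A: [2, 3, 15, 22, 24]
List B: [3, 8, 11, 15, 25]
Repeatedly compare the front elements and take the smaller:
  2 vs 3 -> take 2
  3 vs 3 -> take 3
  15 vs 3 -> take 3
  15 vs 8 -> take 8
  15 vs 11 -> take 11
  15 vs 15 -> take 15
  22 vs 15 -> take 15
  22 vs 25 -> take 22
  24 vs 25 -> take 24
  A is exhausted; append the rest of B: [25]
Final answer: [2, 3, 3, 8, 11, 15, 15, 22, 24, 25]


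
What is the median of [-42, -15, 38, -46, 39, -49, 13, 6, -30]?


First, sort the list: [-49, -46, -42, -30, -15, 6, 13, 38, 39]
The list has 9 elements (odd count).
The middle index is 4 (0-based), and the element there is -15.
Final answer: -15


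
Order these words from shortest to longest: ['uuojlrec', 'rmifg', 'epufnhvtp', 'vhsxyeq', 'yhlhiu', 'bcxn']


Compute lengths:
  'uuojlrec' has length 8
  'rmifg' has length 5
  'epufnhvtp' has length 9
  'vhsxyeq' has length 7
  'yhlhiu' has length 6
  'bcxn' has length 4
Lengths in increasing order: 4 < 5 < 6 < 7 < 8 < 9
Listing the words in that order gives the answer.
Final answer: ['bcxn', 'rmifg', 'yhlhiu', 'vhsxyeq', 'uuojlrec', 'epufnhvtp']


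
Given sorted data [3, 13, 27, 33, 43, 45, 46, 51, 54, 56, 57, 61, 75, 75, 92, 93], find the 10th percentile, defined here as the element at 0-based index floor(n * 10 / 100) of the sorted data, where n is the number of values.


The dataset has n = 16 elements.
Index = floor(16 * 10 / 100) = floor(160 / 100) = floor(1.6) = 1
Counting from index 0 in the sorted data, the element at index 1 is 13.
Final answer: 13


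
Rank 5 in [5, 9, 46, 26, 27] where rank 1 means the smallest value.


Sort ascending: [5, 9, 26, 27, 46]
Find 5 in the sorted list.
5 is at position 1 (1-indexed).
Final answer: 1


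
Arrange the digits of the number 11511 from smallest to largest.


The number 11511 has digits: 1, 1, 5, 1, 1
Sorted: 1, 1, 1, 1, 5
Joining the sorted digits gives the result.
Final answer: 11115


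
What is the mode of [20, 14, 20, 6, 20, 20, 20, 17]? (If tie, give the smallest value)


Count the frequency of each value:
  6 appears 1 time(s)
  14 appears 1 time(s)
  17 appears 1 time(s)
  20 appears 5 time(s)
Maximum frequency is 5.
Only 20 reaches that frequency, so it is the mode.
Final answer: 20


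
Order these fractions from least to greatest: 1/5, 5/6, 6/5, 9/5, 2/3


Convert to decimal for comparison:
  1/5 = 0.2
  5/6 = 0.8333
  6/5 = 1.2
  9/5 = 1.8
  2/3 = 0.6667
Decimals in increasing order: 0.2 < 0.6667 < 0.8333 < 1.2 < 1.8
Writing each back as its fraction gives the sorted order.
Final answer: 1/5, 2/3, 5/6, 6/5, 9/5


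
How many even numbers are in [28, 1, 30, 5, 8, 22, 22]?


Check each element:
  28 is even
  1 is odd
  30 is even
  5 is odd
  8 is even
  22 is even
  22 is even
Evens: [28, 30, 8, 22, 22]
Count of evens = 5
Final answer: 5


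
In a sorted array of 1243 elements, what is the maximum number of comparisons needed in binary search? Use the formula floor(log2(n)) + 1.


Binary search halves the search space each step.
Maximum comparisons = floor(log2(1243)) + 1
log2(1243) = 10.2796
floor(log2(1243)) = 10, so 10 + 1 = 11
Final answer: 11


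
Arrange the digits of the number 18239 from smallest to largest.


The number 18239 has digits: 1, 8, 2, 3, 9
Sorted: 1, 2, 3, 8, 9
Joining the sorted digits gives the result.
Final answer: 12389


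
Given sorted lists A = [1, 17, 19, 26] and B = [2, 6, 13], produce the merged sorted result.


List A: [1, 17, 19, 26]
List B: [2, 6, 13]
Repeatedly compare the front elements and take the smaller:
  1 vs 2 -> take 1
  17 vs 2 -> take 2
  17 vs 6 -> take 6
  17 vs 13 -> take 13
  B is exhausted; append the rest of A: [17, 19, 26]
Final answer: [1, 2, 6, 13, 17, 19, 26]


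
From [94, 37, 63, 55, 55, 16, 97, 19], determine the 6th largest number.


Sort descending: [97, 94, 63, 55, 55, 37, 19, 16]
The 6th element (1-indexed) is at index 5.
Value = 37
Final answer: 37


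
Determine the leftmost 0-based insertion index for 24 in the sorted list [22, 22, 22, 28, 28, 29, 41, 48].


List is sorted: [22, 22, 22, 28, 28, 29, 41, 48]
We need the leftmost position where 24 can be inserted, i.e. the first index whose element is >= 24 (or the end of the list if none is).
Binary search with low=0, high=8 (0-based indices):
  low=0, high=8, mid=4: a[4]=28 >= 24, so high = 4
  low=0, high=4, mid=2: a[2]=22 < 24, so low = 3
  low=3, high=4, mid=3: a[3]=28 >= 24, so high = 3
Now low = high = 3, so the insertion index is 3.
Final answer: 3


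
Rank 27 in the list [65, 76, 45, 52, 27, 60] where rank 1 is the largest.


Sort descending: [76, 65, 60, 52, 45, 27]
Find 27 in the sorted list.
27 is at position 6.
Final answer: 6


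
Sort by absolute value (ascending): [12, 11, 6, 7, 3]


Compute absolute values:
  |12| = 12
  |11| = 11
  |6| = 6
  |7| = 7
  |3| = 3
Absolute values in increasing order: 3 < 6 < 7 < 11 < 12
Listing the original numbers in that order gives the answer.
Final answer: [3, 6, 7, 11, 12]


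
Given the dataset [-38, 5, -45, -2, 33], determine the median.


First, sort the list: [-45, -38, -2, 5, 33]
The list has 5 elements (odd count).
The middle index is 2 (0-based), and the element there is -2.
Final answer: -2


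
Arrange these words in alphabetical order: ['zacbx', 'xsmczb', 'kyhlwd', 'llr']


Compare strings character by character (the first differing letter decides):
  'kyhlwd' < 'llr' since 'k' < 'l' at position 1
  'llr' < 'xsmczb' since 'l' < 'x' at position 1
  'xsmczb' < 'zacbx' since 'x' < 'z' at position 1
Chaining these comparisons gives the alphabetical order.
Final answer: ['kyhlwd', 'llr', 'xsmczb', 'zacbx']


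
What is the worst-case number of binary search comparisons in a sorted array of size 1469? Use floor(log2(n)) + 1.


Binary search halves the search space each step.
Maximum comparisons = floor(log2(1469)) + 1
log2(1469) = 10.5206
floor(log2(1469)) = 10, so 10 + 1 = 11
Final answer: 11


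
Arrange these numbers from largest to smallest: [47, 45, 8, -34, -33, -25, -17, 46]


Original list: [47, 45, 8, -34, -33, -25, -17, 46]
Repeatedly take the largest remaining element:
  Remaining [47, 45, 8, -34, -33, -25, -17, 46] -> largest is 47
  Remaining [45, 8, -34, -33, -25, -17, 46] -> largest is 46
  Remaining [45, 8, -34, -33, -25, -17] -> largest is 45
  Remaining [8, -34, -33, -25, -17] -> largest is 8
  Remaining [-34, -33, -25, -17] -> largest is -17
  Remaining [-34, -33, -25] -> largest is -25
  Remaining [-34, -33] -> largest is -33
  Remaining [-34] -> largest is -34
Collecting the picks in order gives the descending list.
Final answer: [47, 46, 45, 8, -17, -25, -33, -34]


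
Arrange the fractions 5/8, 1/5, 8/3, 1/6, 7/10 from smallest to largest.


Convert to decimal for comparison:
  5/8 = 0.625
  1/5 = 0.2
  8/3 = 2.6667
  1/6 = 0.1667
  7/10 = 0.7
Decimals in increasing order: 0.1667 < 0.2 < 0.625 < 0.7 < 2.6667
Writing each back as its fraction gives the sorted order.
Final answer: 1/6, 1/5, 5/8, 7/10, 8/3


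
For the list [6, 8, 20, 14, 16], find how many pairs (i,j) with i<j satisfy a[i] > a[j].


For each element, count the later elements that are smaller than it:
  6 (index 0): smaller elements after it = [] -> 0
  8 (index 1): smaller elements after it = [] -> 0
  20 (index 2): smaller elements after it = [14, 16] -> 2
  14 (index 3): smaller elements after it = [] -> 0
Total inversions = 0 + 0 + 2 + 0 = 2
Final answer: 2


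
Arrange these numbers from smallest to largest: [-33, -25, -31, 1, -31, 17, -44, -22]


Original list: [-33, -25, -31, 1, -31, 17, -44, -22]
Repeatedly take the smallest remaining element:
  Remaining [-33, -25, -31, 1, -31, 17, -44, -22] -> smallest is -44
  Remaining [-33, -25, -31, 1, -31, 17, -22] -> smallest is -33
  Remaining [-25, -31, 1, -31, 17, -22] -> smallest is -31
  Remaining [-25, 1, -31, 17, -22] -> smallest is -31
  Remaining [-25, 1, 17, -22] -> smallest is -25
  Remaining [1, 17, -22] -> smallest is -22
  Remaining [1, 17] -> smallest is 1
  Remaining [17] -> smallest is 17
Collecting the picks in order gives the sorted list.
Final answer: [-44, -33, -31, -31, -25, -22, 1, 17]


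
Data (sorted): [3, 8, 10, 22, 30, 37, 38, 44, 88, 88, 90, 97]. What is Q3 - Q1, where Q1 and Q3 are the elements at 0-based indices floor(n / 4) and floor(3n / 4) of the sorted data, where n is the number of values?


The data has n = 12 elements.
Q1 index = floor(12 / 4) = floor(3) = 3; Q3 index = floor(3 * 12 / 4) = floor(9) = 9
Q1 = element at index 3 = 22
Q3 = element at index 9 = 88
IQR = 88 - 22 = 66
Final answer: 66


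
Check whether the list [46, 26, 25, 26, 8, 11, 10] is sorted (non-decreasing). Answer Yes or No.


Check consecutive pairs:
  46 <= 26? False
  26 <= 25? False
  25 <= 26? True
  26 <= 8? False
  8 <= 11? True
  11 <= 10? False
4 consecutive pair(s) are out of order, so the list is not sorted.
Final answer: No


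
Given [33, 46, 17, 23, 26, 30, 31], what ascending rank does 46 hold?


Sort ascending: [17, 23, 26, 30, 31, 33, 46]
Find 46 in the sorted list.
46 is at position 7 (1-indexed).
Final answer: 7


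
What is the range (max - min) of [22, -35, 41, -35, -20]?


Maximum value: 41
Minimum value: -35
Range = 41 - (-35) = 76
Final answer: 76


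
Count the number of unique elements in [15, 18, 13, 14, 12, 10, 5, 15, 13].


List all unique values:
Distinct values: [5, 10, 12, 13, 14, 15, 18]
Count = 7
Final answer: 7


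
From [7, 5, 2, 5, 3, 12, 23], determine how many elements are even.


Check each element:
  7 is odd
  5 is odd
  2 is even
  5 is odd
  3 is odd
  12 is even
  23 is odd
Evens: [2, 12]
Count of evens = 2
Final answer: 2


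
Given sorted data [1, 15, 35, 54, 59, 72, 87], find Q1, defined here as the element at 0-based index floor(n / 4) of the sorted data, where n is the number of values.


The list has n = 7 elements.
Q1 index = floor(7 / 4) = floor(1.75) = 1
Counting from index 0 in the sorted data, the element at index 1 is 15.
Final answer: 15


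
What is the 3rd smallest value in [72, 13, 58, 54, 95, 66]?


Sort ascending: [13, 54, 58, 66, 72, 95]
The 3rd element (1-indexed) is at index 2.
Value = 58
Final answer: 58


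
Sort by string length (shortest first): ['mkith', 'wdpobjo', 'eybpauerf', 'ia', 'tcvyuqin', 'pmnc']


Compute lengths:
  'mkith' has length 5
  'wdpobjo' has length 7
  'eybpauerf' has length 9
  'ia' has length 2
  'tcvyuqin' has length 8
  'pmnc' has length 4
Lengths in increasing order: 2 < 4 < 5 < 7 < 8 < 9
Listing the words in that order gives the answer.
Final answer: ['ia', 'pmnc', 'mkith', 'wdpobjo', 'tcvyuqin', 'eybpauerf']


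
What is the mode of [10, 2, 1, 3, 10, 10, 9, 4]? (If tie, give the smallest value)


Count the frequency of each value:
  1 appears 1 time(s)
  2 appears 1 time(s)
  3 appears 1 time(s)
  4 appears 1 time(s)
  9 appears 1 time(s)
  10 appears 3 time(s)
Maximum frequency is 3.
Only 10 reaches that frequency, so it is the mode.
Final answer: 10


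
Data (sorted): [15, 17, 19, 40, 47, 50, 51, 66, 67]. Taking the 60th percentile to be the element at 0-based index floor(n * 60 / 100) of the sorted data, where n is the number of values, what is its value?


The dataset has n = 9 elements.
Index = floor(9 * 60 / 100) = floor(540 / 100) = floor(5.4) = 5
Counting from index 0 in the sorted data, the element at index 5 is 50.
Final answer: 50


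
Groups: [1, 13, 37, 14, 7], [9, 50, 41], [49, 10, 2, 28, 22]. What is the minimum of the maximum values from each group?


Find max of each group:
  Group 1: [1, 13, 37, 14, 7] -> max = 37
  Group 2: [9, 50, 41] -> max = 50
  Group 3: [49, 10, 2, 28, 22] -> max = 49
Maxes: [37, 50, 49]
Minimum of maxes = 37
Final answer: 37


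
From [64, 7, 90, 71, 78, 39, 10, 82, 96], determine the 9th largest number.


Sort descending: [96, 90, 82, 78, 71, 64, 39, 10, 7]
The 9th element (1-indexed) is at index 8.
Value = 7
Final answer: 7


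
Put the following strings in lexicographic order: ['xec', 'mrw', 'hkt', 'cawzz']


Compare strings character by character (the first differing letter decides):
  'cawzz' < 'hkt' since 'c' < 'h' at position 1
  'hkt' < 'mrw' since 'h' < 'm' at position 1
  'mrw' < 'xec' since 'm' < 'x' at position 1
Chaining these comparisons gives the alphabetical order.
Final answer: ['cawzz', 'hkt', 'mrw', 'xec']
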